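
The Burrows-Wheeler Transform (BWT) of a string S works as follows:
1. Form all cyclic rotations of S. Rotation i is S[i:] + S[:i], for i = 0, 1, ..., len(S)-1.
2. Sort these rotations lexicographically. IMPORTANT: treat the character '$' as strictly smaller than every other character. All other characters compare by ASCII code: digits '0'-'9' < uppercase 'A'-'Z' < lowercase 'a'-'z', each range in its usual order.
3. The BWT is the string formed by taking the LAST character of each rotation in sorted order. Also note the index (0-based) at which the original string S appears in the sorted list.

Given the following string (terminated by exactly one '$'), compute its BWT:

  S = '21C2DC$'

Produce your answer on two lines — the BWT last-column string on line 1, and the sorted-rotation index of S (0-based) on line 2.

Answer: C2$CD12
2

Derivation:
All 7 rotations (rotation i = S[i:]+S[:i]):
  rot[0] = 21C2DC$
  rot[1] = 1C2DC$2
  rot[2] = C2DC$21
  rot[3] = 2DC$21C
  rot[4] = DC$21C2
  rot[5] = C$21C2D
  rot[6] = $21C2DC
Sorted (with $ < everything):
  sorted[0] = $21C2DC  (last char: 'C')
  sorted[1] = 1C2DC$2  (last char: '2')
  sorted[2] = 21C2DC$  (last char: '$')
  sorted[3] = 2DC$21C  (last char: 'C')
  sorted[4] = C$21C2D  (last char: 'D')
  sorted[5] = C2DC$21  (last char: '1')
  sorted[6] = DC$21C2  (last char: '2')
Last column: C2$CD12
Original string S is at sorted index 2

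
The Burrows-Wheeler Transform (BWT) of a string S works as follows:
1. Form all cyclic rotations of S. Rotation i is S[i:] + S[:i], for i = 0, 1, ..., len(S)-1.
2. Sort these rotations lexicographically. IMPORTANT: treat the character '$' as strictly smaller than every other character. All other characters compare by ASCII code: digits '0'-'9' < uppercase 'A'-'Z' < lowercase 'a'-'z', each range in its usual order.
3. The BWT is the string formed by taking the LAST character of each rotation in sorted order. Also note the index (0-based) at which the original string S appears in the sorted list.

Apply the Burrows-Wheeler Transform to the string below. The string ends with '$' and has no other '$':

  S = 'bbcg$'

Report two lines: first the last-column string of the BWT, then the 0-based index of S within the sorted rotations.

All 5 rotations (rotation i = S[i:]+S[:i]):
  rot[0] = bbcg$
  rot[1] = bcg$b
  rot[2] = cg$bb
  rot[3] = g$bbc
  rot[4] = $bbcg
Sorted (with $ < everything):
  sorted[0] = $bbcg  (last char: 'g')
  sorted[1] = bbcg$  (last char: '$')
  sorted[2] = bcg$b  (last char: 'b')
  sorted[3] = cg$bb  (last char: 'b')
  sorted[4] = g$bbc  (last char: 'c')
Last column: g$bbc
Original string S is at sorted index 1

Answer: g$bbc
1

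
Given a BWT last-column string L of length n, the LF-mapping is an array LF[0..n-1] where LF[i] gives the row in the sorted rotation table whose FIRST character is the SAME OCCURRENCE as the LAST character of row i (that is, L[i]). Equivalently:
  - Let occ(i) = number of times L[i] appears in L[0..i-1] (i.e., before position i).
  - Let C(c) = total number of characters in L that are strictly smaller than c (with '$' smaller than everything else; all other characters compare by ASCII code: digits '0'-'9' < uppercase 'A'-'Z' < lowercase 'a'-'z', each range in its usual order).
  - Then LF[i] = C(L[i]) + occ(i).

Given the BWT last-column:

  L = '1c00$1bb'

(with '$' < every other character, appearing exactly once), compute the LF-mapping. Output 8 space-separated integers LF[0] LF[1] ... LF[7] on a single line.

Char counts: '$':1, '0':2, '1':2, 'b':2, 'c':1
C (first-col start): C('$')=0, C('0')=1, C('1')=3, C('b')=5, C('c')=7
L[0]='1': occ=0, LF[0]=C('1')+0=3+0=3
L[1]='c': occ=0, LF[1]=C('c')+0=7+0=7
L[2]='0': occ=0, LF[2]=C('0')+0=1+0=1
L[3]='0': occ=1, LF[3]=C('0')+1=1+1=2
L[4]='$': occ=0, LF[4]=C('$')+0=0+0=0
L[5]='1': occ=1, LF[5]=C('1')+1=3+1=4
L[6]='b': occ=0, LF[6]=C('b')+0=5+0=5
L[7]='b': occ=1, LF[7]=C('b')+1=5+1=6

Answer: 3 7 1 2 0 4 5 6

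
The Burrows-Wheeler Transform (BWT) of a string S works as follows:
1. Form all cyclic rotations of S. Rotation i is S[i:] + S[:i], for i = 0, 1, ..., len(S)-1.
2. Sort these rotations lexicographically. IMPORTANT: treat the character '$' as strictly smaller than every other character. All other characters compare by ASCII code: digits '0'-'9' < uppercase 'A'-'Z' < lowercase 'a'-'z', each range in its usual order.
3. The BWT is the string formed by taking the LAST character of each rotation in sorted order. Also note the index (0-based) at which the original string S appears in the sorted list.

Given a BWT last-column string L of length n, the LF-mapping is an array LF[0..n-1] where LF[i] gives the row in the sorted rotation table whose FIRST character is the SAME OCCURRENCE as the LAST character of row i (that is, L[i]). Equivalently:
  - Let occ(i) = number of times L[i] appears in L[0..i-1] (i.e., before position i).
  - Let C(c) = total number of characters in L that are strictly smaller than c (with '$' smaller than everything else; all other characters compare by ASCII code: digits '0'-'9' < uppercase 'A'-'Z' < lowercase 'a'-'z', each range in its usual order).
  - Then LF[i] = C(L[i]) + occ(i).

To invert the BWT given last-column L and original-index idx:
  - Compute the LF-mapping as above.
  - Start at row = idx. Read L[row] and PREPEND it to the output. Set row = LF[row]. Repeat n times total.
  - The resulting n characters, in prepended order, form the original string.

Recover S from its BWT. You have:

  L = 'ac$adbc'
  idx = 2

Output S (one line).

Answer: abcdca$

Derivation:
LF mapping: 1 4 0 2 6 3 5
Walk LF starting at row 2, prepending L[row]:
  step 1: row=2, L[2]='$', prepend. Next row=LF[2]=0
  step 2: row=0, L[0]='a', prepend. Next row=LF[0]=1
  step 3: row=1, L[1]='c', prepend. Next row=LF[1]=4
  step 4: row=4, L[4]='d', prepend. Next row=LF[4]=6
  step 5: row=6, L[6]='c', prepend. Next row=LF[6]=5
  step 6: row=5, L[5]='b', prepend. Next row=LF[5]=3
  step 7: row=3, L[3]='a', prepend. Next row=LF[3]=2
Reversed output: abcdca$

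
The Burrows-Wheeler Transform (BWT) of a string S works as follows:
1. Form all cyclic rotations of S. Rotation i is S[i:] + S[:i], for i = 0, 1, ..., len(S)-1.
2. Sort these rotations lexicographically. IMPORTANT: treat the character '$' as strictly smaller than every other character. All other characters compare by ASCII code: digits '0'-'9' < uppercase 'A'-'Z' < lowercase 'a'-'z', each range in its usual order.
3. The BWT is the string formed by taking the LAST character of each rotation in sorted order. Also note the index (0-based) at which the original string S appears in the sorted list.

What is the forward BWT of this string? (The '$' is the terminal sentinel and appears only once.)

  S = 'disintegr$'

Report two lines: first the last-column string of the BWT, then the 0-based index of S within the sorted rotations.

All 10 rotations (rotation i = S[i:]+S[:i]):
  rot[0] = disintegr$
  rot[1] = isintegr$d
  rot[2] = sintegr$di
  rot[3] = integr$dis
  rot[4] = ntegr$disi
  rot[5] = tegr$disin
  rot[6] = egr$disint
  rot[7] = gr$disinte
  rot[8] = r$disinteg
  rot[9] = $disintegr
Sorted (with $ < everything):
  sorted[0] = $disintegr  (last char: 'r')
  sorted[1] = disintegr$  (last char: '$')
  sorted[2] = egr$disint  (last char: 't')
  sorted[3] = gr$disinte  (last char: 'e')
  sorted[4] = integr$dis  (last char: 's')
  sorted[5] = isintegr$d  (last char: 'd')
  sorted[6] = ntegr$disi  (last char: 'i')
  sorted[7] = r$disinteg  (last char: 'g')
  sorted[8] = sintegr$di  (last char: 'i')
  sorted[9] = tegr$disin  (last char: 'n')
Last column: r$tesdigin
Original string S is at sorted index 1

Answer: r$tesdigin
1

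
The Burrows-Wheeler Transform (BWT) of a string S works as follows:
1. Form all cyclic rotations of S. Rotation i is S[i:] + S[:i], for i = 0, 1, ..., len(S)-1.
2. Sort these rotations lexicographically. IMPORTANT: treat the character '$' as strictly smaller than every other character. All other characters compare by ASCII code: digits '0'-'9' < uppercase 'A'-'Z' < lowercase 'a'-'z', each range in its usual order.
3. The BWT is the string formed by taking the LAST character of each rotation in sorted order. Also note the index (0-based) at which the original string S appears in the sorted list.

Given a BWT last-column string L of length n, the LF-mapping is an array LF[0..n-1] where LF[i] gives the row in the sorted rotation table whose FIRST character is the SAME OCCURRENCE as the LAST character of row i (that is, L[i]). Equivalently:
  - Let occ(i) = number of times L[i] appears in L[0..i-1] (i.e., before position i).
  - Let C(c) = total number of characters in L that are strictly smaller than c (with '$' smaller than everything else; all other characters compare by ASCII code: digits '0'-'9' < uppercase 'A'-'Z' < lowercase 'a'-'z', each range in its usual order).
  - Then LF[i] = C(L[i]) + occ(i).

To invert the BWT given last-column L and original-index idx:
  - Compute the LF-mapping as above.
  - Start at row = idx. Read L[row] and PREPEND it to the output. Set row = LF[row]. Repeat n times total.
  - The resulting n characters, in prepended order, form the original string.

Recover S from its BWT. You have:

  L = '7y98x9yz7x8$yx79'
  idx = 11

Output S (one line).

Answer: xy979z98xx87yy7$

Derivation:
LF mapping: 1 12 6 4 9 7 13 15 2 10 5 0 14 11 3 8
Walk LF starting at row 11, prepending L[row]:
  step 1: row=11, L[11]='$', prepend. Next row=LF[11]=0
  step 2: row=0, L[0]='7', prepend. Next row=LF[0]=1
  step 3: row=1, L[1]='y', prepend. Next row=LF[1]=12
  step 4: row=12, L[12]='y', prepend. Next row=LF[12]=14
  step 5: row=14, L[14]='7', prepend. Next row=LF[14]=3
  step 6: row=3, L[3]='8', prepend. Next row=LF[3]=4
  step 7: row=4, L[4]='x', prepend. Next row=LF[4]=9
  step 8: row=9, L[9]='x', prepend. Next row=LF[9]=10
  step 9: row=10, L[10]='8', prepend. Next row=LF[10]=5
  step 10: row=5, L[5]='9', prepend. Next row=LF[5]=7
  step 11: row=7, L[7]='z', prepend. Next row=LF[7]=15
  step 12: row=15, L[15]='9', prepend. Next row=LF[15]=8
  step 13: row=8, L[8]='7', prepend. Next row=LF[8]=2
  step 14: row=2, L[2]='9', prepend. Next row=LF[2]=6
  step 15: row=6, L[6]='y', prepend. Next row=LF[6]=13
  step 16: row=13, L[13]='x', prepend. Next row=LF[13]=11
Reversed output: xy979z98xx87yy7$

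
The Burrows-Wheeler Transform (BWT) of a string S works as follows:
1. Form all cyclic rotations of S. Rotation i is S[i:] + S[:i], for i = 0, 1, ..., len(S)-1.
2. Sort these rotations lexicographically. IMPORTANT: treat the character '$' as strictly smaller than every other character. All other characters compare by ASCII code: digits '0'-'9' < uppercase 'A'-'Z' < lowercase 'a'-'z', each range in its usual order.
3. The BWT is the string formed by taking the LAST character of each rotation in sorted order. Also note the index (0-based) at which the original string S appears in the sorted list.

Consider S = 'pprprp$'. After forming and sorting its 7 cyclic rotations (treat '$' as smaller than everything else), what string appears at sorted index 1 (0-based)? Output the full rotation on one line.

Answer: p$pprpr

Derivation:
All 7 rotations (rotation i = S[i:]+S[:i]):
  rot[0] = pprprp$
  rot[1] = prprp$p
  rot[2] = rprp$pp
  rot[3] = prp$ppr
  rot[4] = rp$pprp
  rot[5] = p$pprpr
  rot[6] = $pprprp
Sorted (with $ < everything):
  sorted[0] = $pprprp
  sorted[1] = p$pprpr
  sorted[2] = pprprp$
  sorted[3] = prp$ppr
  sorted[4] = prprp$p
  sorted[5] = rp$pprp
  sorted[6] = rprp$pp
sorted[1] = p$pprpr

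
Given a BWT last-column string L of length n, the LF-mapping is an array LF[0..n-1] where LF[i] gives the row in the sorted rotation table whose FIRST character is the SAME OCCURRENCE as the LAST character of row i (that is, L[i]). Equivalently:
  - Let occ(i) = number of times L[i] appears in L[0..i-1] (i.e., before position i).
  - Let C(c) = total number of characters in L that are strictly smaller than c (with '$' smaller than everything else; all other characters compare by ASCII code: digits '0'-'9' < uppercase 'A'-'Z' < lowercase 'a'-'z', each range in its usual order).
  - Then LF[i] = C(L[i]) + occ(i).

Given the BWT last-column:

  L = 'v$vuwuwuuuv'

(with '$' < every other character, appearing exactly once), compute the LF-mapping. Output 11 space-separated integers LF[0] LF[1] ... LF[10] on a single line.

Char counts: '$':1, 'u':5, 'v':3, 'w':2
C (first-col start): C('$')=0, C('u')=1, C('v')=6, C('w')=9
L[0]='v': occ=0, LF[0]=C('v')+0=6+0=6
L[1]='$': occ=0, LF[1]=C('$')+0=0+0=0
L[2]='v': occ=1, LF[2]=C('v')+1=6+1=7
L[3]='u': occ=0, LF[3]=C('u')+0=1+0=1
L[4]='w': occ=0, LF[4]=C('w')+0=9+0=9
L[5]='u': occ=1, LF[5]=C('u')+1=1+1=2
L[6]='w': occ=1, LF[6]=C('w')+1=9+1=10
L[7]='u': occ=2, LF[7]=C('u')+2=1+2=3
L[8]='u': occ=3, LF[8]=C('u')+3=1+3=4
L[9]='u': occ=4, LF[9]=C('u')+4=1+4=5
L[10]='v': occ=2, LF[10]=C('v')+2=6+2=8

Answer: 6 0 7 1 9 2 10 3 4 5 8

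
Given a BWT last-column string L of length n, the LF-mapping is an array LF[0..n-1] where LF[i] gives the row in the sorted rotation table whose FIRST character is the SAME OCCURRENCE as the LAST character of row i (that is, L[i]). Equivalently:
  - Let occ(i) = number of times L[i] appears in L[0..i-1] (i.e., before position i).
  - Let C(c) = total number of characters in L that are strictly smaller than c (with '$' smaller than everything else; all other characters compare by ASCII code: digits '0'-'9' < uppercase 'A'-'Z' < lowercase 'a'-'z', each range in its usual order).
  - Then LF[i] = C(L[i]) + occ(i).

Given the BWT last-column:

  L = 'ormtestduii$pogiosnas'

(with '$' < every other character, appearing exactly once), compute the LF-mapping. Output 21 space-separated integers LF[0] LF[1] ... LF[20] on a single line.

Char counts: '$':1, 'a':1, 'd':1, 'e':1, 'g':1, 'i':3, 'm':1, 'n':1, 'o':3, 'p':1, 'r':1, 's':3, 't':2, 'u':1
C (first-col start): C('$')=0, C('a')=1, C('d')=2, C('e')=3, C('g')=4, C('i')=5, C('m')=8, C('n')=9, C('o')=10, C('p')=13, C('r')=14, C('s')=15, C('t')=18, C('u')=20
L[0]='o': occ=0, LF[0]=C('o')+0=10+0=10
L[1]='r': occ=0, LF[1]=C('r')+0=14+0=14
L[2]='m': occ=0, LF[2]=C('m')+0=8+0=8
L[3]='t': occ=0, LF[3]=C('t')+0=18+0=18
L[4]='e': occ=0, LF[4]=C('e')+0=3+0=3
L[5]='s': occ=0, LF[5]=C('s')+0=15+0=15
L[6]='t': occ=1, LF[6]=C('t')+1=18+1=19
L[7]='d': occ=0, LF[7]=C('d')+0=2+0=2
L[8]='u': occ=0, LF[8]=C('u')+0=20+0=20
L[9]='i': occ=0, LF[9]=C('i')+0=5+0=5
L[10]='i': occ=1, LF[10]=C('i')+1=5+1=6
L[11]='$': occ=0, LF[11]=C('$')+0=0+0=0
L[12]='p': occ=0, LF[12]=C('p')+0=13+0=13
L[13]='o': occ=1, LF[13]=C('o')+1=10+1=11
L[14]='g': occ=0, LF[14]=C('g')+0=4+0=4
L[15]='i': occ=2, LF[15]=C('i')+2=5+2=7
L[16]='o': occ=2, LF[16]=C('o')+2=10+2=12
L[17]='s': occ=1, LF[17]=C('s')+1=15+1=16
L[18]='n': occ=0, LF[18]=C('n')+0=9+0=9
L[19]='a': occ=0, LF[19]=C('a')+0=1+0=1
L[20]='s': occ=2, LF[20]=C('s')+2=15+2=17

Answer: 10 14 8 18 3 15 19 2 20 5 6 0 13 11 4 7 12 16 9 1 17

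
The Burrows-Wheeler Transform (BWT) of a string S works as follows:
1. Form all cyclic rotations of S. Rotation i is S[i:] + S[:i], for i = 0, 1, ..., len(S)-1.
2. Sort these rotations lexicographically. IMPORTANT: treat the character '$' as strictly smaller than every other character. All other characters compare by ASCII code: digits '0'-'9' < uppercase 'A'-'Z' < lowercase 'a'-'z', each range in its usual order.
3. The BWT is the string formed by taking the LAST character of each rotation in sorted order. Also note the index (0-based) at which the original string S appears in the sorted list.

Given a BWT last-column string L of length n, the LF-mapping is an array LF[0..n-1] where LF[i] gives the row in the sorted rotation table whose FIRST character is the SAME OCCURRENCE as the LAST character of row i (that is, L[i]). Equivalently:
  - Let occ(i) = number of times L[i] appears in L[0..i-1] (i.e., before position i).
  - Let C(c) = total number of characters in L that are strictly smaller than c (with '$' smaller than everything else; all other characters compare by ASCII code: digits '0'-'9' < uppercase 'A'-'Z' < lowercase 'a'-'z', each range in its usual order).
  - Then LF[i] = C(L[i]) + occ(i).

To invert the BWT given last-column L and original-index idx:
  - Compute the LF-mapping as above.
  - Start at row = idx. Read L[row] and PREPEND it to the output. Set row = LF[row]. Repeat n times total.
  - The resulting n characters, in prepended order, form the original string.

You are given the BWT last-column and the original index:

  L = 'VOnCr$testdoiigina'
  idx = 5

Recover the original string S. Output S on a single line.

LF mapping: 3 2 11 1 14 0 16 6 15 17 5 13 8 9 7 10 12 4
Walk LF starting at row 5, prepending L[row]:
  step 1: row=5, L[5]='$', prepend. Next row=LF[5]=0
  step 2: row=0, L[0]='V', prepend. Next row=LF[0]=3
  step 3: row=3, L[3]='C', prepend. Next row=LF[3]=1
  step 4: row=1, L[1]='O', prepend. Next row=LF[1]=2
  step 5: row=2, L[2]='n', prepend. Next row=LF[2]=11
  step 6: row=11, L[11]='o', prepend. Next row=LF[11]=13
  step 7: row=13, L[13]='i', prepend. Next row=LF[13]=9
  step 8: row=9, L[9]='t', prepend. Next row=LF[9]=17
  step 9: row=17, L[17]='a', prepend. Next row=LF[17]=4
  step 10: row=4, L[4]='r', prepend. Next row=LF[4]=14
  step 11: row=14, L[14]='g', prepend. Next row=LF[14]=7
  step 12: row=7, L[7]='e', prepend. Next row=LF[7]=6
  step 13: row=6, L[6]='t', prepend. Next row=LF[6]=16
  step 14: row=16, L[16]='n', prepend. Next row=LF[16]=12
  step 15: row=12, L[12]='i', prepend. Next row=LF[12]=8
  step 16: row=8, L[8]='s', prepend. Next row=LF[8]=15
  step 17: row=15, L[15]='i', prepend. Next row=LF[15]=10
  step 18: row=10, L[10]='d', prepend. Next row=LF[10]=5
Reversed output: disintegrationOCV$

Answer: disintegrationOCV$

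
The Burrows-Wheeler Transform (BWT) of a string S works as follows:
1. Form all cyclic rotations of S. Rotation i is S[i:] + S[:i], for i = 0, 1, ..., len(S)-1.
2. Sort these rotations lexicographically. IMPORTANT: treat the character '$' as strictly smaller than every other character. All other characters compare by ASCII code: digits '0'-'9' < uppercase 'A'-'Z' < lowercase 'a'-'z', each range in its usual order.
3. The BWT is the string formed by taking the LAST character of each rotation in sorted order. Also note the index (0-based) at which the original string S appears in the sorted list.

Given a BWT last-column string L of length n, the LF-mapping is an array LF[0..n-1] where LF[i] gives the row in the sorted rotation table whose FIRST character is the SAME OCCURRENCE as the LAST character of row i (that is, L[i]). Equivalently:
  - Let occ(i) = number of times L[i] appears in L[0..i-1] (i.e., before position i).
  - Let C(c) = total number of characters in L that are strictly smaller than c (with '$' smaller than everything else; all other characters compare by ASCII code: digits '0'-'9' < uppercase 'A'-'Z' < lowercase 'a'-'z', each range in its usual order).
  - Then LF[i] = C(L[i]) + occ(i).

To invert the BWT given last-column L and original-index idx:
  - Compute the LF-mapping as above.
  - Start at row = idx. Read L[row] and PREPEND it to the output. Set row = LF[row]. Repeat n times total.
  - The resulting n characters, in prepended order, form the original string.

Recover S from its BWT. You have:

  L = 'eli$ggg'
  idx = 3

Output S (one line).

Answer: giggle$

Derivation:
LF mapping: 1 6 5 0 2 3 4
Walk LF starting at row 3, prepending L[row]:
  step 1: row=3, L[3]='$', prepend. Next row=LF[3]=0
  step 2: row=0, L[0]='e', prepend. Next row=LF[0]=1
  step 3: row=1, L[1]='l', prepend. Next row=LF[1]=6
  step 4: row=6, L[6]='g', prepend. Next row=LF[6]=4
  step 5: row=4, L[4]='g', prepend. Next row=LF[4]=2
  step 6: row=2, L[2]='i', prepend. Next row=LF[2]=5
  step 7: row=5, L[5]='g', prepend. Next row=LF[5]=3
Reversed output: giggle$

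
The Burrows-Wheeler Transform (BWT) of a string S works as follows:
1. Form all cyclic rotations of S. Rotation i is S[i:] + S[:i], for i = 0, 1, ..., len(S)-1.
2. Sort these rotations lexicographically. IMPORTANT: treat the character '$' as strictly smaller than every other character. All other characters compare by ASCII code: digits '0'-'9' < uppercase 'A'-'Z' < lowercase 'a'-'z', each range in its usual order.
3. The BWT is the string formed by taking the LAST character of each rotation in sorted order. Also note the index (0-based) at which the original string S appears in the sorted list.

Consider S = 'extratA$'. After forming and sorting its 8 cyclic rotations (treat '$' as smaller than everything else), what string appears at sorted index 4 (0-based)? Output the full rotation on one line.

Answer: ratA$ext

Derivation:
All 8 rotations (rotation i = S[i:]+S[:i]):
  rot[0] = extratA$
  rot[1] = xtratA$e
  rot[2] = tratA$ex
  rot[3] = ratA$ext
  rot[4] = atA$extr
  rot[5] = tA$extra
  rot[6] = A$extrat
  rot[7] = $extratA
Sorted (with $ < everything):
  sorted[0] = $extratA
  sorted[1] = A$extrat
  sorted[2] = atA$extr
  sorted[3] = extratA$
  sorted[4] = ratA$ext
  sorted[5] = tA$extra
  sorted[6] = tratA$ex
  sorted[7] = xtratA$e
sorted[4] = ratA$ext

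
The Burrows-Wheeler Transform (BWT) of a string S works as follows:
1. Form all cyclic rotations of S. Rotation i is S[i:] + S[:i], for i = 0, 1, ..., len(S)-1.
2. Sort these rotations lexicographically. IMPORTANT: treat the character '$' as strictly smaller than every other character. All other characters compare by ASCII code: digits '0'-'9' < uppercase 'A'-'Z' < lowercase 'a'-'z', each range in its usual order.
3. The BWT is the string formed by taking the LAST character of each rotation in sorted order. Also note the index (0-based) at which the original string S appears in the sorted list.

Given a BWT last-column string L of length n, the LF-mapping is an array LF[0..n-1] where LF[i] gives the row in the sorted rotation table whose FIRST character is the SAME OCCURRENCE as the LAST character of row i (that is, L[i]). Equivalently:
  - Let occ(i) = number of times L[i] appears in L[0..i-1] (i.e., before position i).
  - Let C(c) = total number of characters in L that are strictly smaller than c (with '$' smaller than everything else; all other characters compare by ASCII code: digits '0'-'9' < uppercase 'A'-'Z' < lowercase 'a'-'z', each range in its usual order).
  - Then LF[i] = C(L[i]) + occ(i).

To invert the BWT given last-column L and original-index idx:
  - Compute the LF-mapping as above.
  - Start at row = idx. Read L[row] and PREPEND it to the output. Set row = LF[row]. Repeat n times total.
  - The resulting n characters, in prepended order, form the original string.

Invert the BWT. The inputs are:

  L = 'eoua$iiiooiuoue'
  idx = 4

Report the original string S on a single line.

LF mapping: 2 8 12 1 0 4 5 6 9 10 7 13 11 14 3
Walk LF starting at row 4, prepending L[row]:
  step 1: row=4, L[4]='$', prepend. Next row=LF[4]=0
  step 2: row=0, L[0]='e', prepend. Next row=LF[0]=2
  step 3: row=2, L[2]='u', prepend. Next row=LF[2]=12
  step 4: row=12, L[12]='o', prepend. Next row=LF[12]=11
  step 5: row=11, L[11]='u', prepend. Next row=LF[11]=13
  step 6: row=13, L[13]='u', prepend. Next row=LF[13]=14
  step 7: row=14, L[14]='e', prepend. Next row=LF[14]=3
  step 8: row=3, L[3]='a', prepend. Next row=LF[3]=1
  step 9: row=1, L[1]='o', prepend. Next row=LF[1]=8
  step 10: row=8, L[8]='o', prepend. Next row=LF[8]=9
  step 11: row=9, L[9]='o', prepend. Next row=LF[9]=10
  step 12: row=10, L[10]='i', prepend. Next row=LF[10]=7
  step 13: row=7, L[7]='i', prepend. Next row=LF[7]=6
  step 14: row=6, L[6]='i', prepend. Next row=LF[6]=5
  step 15: row=5, L[5]='i', prepend. Next row=LF[5]=4
Reversed output: iiiioooaeuuoue$

Answer: iiiioooaeuuoue$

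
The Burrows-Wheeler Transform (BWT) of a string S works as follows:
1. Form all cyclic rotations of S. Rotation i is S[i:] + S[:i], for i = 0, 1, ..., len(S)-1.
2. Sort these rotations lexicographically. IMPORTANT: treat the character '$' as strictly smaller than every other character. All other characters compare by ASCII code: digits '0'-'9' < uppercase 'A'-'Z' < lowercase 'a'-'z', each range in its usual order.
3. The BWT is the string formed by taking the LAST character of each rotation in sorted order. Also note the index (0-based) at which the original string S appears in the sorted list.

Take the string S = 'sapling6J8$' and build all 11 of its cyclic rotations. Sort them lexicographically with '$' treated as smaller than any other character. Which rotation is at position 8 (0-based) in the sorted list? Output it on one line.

Answer: ng6J8$sapli

Derivation:
All 11 rotations (rotation i = S[i:]+S[:i]):
  rot[0] = sapling6J8$
  rot[1] = apling6J8$s
  rot[2] = pling6J8$sa
  rot[3] = ling6J8$sap
  rot[4] = ing6J8$sapl
  rot[5] = ng6J8$sapli
  rot[6] = g6J8$saplin
  rot[7] = 6J8$sapling
  rot[8] = J8$sapling6
  rot[9] = 8$sapling6J
  rot[10] = $sapling6J8
Sorted (with $ < everything):
  sorted[0] = $sapling6J8
  sorted[1] = 6J8$sapling
  sorted[2] = 8$sapling6J
  sorted[3] = J8$sapling6
  sorted[4] = apling6J8$s
  sorted[5] = g6J8$saplin
  sorted[6] = ing6J8$sapl
  sorted[7] = ling6J8$sap
  sorted[8] = ng6J8$sapli
  sorted[9] = pling6J8$sa
  sorted[10] = sapling6J8$
sorted[8] = ng6J8$sapli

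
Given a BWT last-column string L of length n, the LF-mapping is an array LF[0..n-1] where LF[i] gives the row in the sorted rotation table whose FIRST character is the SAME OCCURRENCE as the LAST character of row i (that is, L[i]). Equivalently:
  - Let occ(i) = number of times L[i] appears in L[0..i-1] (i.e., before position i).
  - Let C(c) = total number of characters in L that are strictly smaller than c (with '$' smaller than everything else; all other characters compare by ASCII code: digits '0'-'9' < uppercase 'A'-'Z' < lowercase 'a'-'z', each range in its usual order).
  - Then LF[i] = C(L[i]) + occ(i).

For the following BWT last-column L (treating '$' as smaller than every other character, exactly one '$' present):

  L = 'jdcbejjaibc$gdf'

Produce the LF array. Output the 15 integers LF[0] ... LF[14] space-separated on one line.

Answer: 12 6 4 2 8 13 14 1 11 3 5 0 10 7 9

Derivation:
Char counts: '$':1, 'a':1, 'b':2, 'c':2, 'd':2, 'e':1, 'f':1, 'g':1, 'i':1, 'j':3
C (first-col start): C('$')=0, C('a')=1, C('b')=2, C('c')=4, C('d')=6, C('e')=8, C('f')=9, C('g')=10, C('i')=11, C('j')=12
L[0]='j': occ=0, LF[0]=C('j')+0=12+0=12
L[1]='d': occ=0, LF[1]=C('d')+0=6+0=6
L[2]='c': occ=0, LF[2]=C('c')+0=4+0=4
L[3]='b': occ=0, LF[3]=C('b')+0=2+0=2
L[4]='e': occ=0, LF[4]=C('e')+0=8+0=8
L[5]='j': occ=1, LF[5]=C('j')+1=12+1=13
L[6]='j': occ=2, LF[6]=C('j')+2=12+2=14
L[7]='a': occ=0, LF[7]=C('a')+0=1+0=1
L[8]='i': occ=0, LF[8]=C('i')+0=11+0=11
L[9]='b': occ=1, LF[9]=C('b')+1=2+1=3
L[10]='c': occ=1, LF[10]=C('c')+1=4+1=5
L[11]='$': occ=0, LF[11]=C('$')+0=0+0=0
L[12]='g': occ=0, LF[12]=C('g')+0=10+0=10
L[13]='d': occ=1, LF[13]=C('d')+1=6+1=7
L[14]='f': occ=0, LF[14]=C('f')+0=9+0=9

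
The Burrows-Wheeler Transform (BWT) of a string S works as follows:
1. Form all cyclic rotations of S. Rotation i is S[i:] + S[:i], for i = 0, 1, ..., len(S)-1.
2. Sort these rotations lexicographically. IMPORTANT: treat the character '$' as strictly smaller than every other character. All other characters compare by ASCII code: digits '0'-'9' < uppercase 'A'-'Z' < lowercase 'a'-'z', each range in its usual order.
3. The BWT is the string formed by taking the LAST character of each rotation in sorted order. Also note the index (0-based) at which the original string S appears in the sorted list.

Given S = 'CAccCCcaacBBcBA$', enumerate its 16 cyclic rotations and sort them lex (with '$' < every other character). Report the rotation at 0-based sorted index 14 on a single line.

All 16 rotations (rotation i = S[i:]+S[:i]):
  rot[0] = CAccCCcaacBBcBA$
  rot[1] = AccCCcaacBBcBA$C
  rot[2] = ccCCcaacBBcBA$CA
  rot[3] = cCCcaacBBcBA$CAc
  rot[4] = CCcaacBBcBA$CAcc
  rot[5] = CcaacBBcBA$CAccC
  rot[6] = caacBBcBA$CAccCC
  rot[7] = aacBBcBA$CAccCCc
  rot[8] = acBBcBA$CAccCCca
  rot[9] = cBBcBA$CAccCCcaa
  rot[10] = BBcBA$CAccCCcaac
  rot[11] = BcBA$CAccCCcaacB
  rot[12] = cBA$CAccCCcaacBB
  rot[13] = BA$CAccCCcaacBBc
  rot[14] = A$CAccCCcaacBBcB
  rot[15] = $CAccCCcaacBBcBA
Sorted (with $ < everything):
  sorted[0] = $CAccCCcaacBBcBA
  sorted[1] = A$CAccCCcaacBBcB
  sorted[2] = AccCCcaacBBcBA$C
  sorted[3] = BA$CAccCCcaacBBc
  sorted[4] = BBcBA$CAccCCcaac
  sorted[5] = BcBA$CAccCCcaacB
  sorted[6] = CAccCCcaacBBcBA$
  sorted[7] = CCcaacBBcBA$CAcc
  sorted[8] = CcaacBBcBA$CAccC
  sorted[9] = aacBBcBA$CAccCCc
  sorted[10] = acBBcBA$CAccCCca
  sorted[11] = cBA$CAccCCcaacBB
  sorted[12] = cBBcBA$CAccCCcaa
  sorted[13] = cCCcaacBBcBA$CAc
  sorted[14] = caacBBcBA$CAccCC
  sorted[15] = ccCCcaacBBcBA$CA
sorted[14] = caacBBcBA$CAccCC

Answer: caacBBcBA$CAccCC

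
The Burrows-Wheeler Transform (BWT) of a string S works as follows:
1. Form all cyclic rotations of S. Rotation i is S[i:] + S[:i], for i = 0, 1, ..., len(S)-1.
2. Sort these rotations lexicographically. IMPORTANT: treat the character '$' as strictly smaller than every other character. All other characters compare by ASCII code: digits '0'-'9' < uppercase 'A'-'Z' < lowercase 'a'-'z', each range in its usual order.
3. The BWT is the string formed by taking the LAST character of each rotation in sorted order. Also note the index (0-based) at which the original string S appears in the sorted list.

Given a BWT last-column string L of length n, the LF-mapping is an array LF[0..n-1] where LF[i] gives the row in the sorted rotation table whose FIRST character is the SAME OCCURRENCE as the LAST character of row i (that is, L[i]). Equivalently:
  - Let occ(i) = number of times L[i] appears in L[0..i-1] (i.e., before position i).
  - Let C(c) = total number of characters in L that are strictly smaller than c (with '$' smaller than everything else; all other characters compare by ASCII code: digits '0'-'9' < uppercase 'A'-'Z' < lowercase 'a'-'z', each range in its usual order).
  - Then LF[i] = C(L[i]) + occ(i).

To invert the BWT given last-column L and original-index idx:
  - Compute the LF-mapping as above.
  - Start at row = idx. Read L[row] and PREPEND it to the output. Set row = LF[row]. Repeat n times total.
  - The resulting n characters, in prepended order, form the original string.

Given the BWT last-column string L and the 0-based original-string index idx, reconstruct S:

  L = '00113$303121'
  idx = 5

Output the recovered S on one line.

LF mapping: 1 2 4 5 9 0 10 3 11 6 8 7
Walk LF starting at row 5, prepending L[row]:
  step 1: row=5, L[5]='$', prepend. Next row=LF[5]=0
  step 2: row=0, L[0]='0', prepend. Next row=LF[0]=1
  step 3: row=1, L[1]='0', prepend. Next row=LF[1]=2
  step 4: row=2, L[2]='1', prepend. Next row=LF[2]=4
  step 5: row=4, L[4]='3', prepend. Next row=LF[4]=9
  step 6: row=9, L[9]='1', prepend. Next row=LF[9]=6
  step 7: row=6, L[6]='3', prepend. Next row=LF[6]=10
  step 8: row=10, L[10]='2', prepend. Next row=LF[10]=8
  step 9: row=8, L[8]='3', prepend. Next row=LF[8]=11
  step 10: row=11, L[11]='1', prepend. Next row=LF[11]=7
  step 11: row=7, L[7]='0', prepend. Next row=LF[7]=3
  step 12: row=3, L[3]='1', prepend. Next row=LF[3]=5
Reversed output: 10132313100$

Answer: 10132313100$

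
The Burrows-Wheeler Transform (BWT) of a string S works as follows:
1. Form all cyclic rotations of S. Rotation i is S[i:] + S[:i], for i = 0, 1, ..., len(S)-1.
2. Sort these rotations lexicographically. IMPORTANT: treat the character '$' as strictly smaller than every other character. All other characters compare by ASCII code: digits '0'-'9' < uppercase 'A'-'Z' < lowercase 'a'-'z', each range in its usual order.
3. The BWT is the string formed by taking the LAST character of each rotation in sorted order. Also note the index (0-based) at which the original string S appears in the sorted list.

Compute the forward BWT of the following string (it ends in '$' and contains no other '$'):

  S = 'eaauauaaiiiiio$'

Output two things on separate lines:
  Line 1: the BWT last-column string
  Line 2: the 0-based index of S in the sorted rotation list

All 15 rotations (rotation i = S[i:]+S[:i]):
  rot[0] = eaauauaaiiiiio$
  rot[1] = aauauaaiiiiio$e
  rot[2] = auauaaiiiiio$ea
  rot[3] = uauaaiiiiio$eaa
  rot[4] = auaaiiiiio$eaau
  rot[5] = uaaiiiiio$eaaua
  rot[6] = aaiiiiio$eaauau
  rot[7] = aiiiiio$eaauaua
  rot[8] = iiiiio$eaauauaa
  rot[9] = iiiio$eaauauaai
  rot[10] = iiio$eaauauaaii
  rot[11] = iio$eaauauaaiii
  rot[12] = io$eaauauaaiiii
  rot[13] = o$eaauauaaiiiii
  rot[14] = $eaauauaaiiiiio
Sorted (with $ < everything):
  sorted[0] = $eaauauaaiiiiio  (last char: 'o')
  sorted[1] = aaiiiiio$eaauau  (last char: 'u')
  sorted[2] = aauauaaiiiiio$e  (last char: 'e')
  sorted[3] = aiiiiio$eaauaua  (last char: 'a')
  sorted[4] = auaaiiiiio$eaau  (last char: 'u')
  sorted[5] = auauaaiiiiio$ea  (last char: 'a')
  sorted[6] = eaauauaaiiiiio$  (last char: '$')
  sorted[7] = iiiiio$eaauauaa  (last char: 'a')
  sorted[8] = iiiio$eaauauaai  (last char: 'i')
  sorted[9] = iiio$eaauauaaii  (last char: 'i')
  sorted[10] = iio$eaauauaaiii  (last char: 'i')
  sorted[11] = io$eaauauaaiiii  (last char: 'i')
  sorted[12] = o$eaauauaaiiiii  (last char: 'i')
  sorted[13] = uaaiiiiio$eaaua  (last char: 'a')
  sorted[14] = uauaaiiiiio$eaa  (last char: 'a')
Last column: oueaua$aiiiiiaa
Original string S is at sorted index 6

Answer: oueaua$aiiiiiaa
6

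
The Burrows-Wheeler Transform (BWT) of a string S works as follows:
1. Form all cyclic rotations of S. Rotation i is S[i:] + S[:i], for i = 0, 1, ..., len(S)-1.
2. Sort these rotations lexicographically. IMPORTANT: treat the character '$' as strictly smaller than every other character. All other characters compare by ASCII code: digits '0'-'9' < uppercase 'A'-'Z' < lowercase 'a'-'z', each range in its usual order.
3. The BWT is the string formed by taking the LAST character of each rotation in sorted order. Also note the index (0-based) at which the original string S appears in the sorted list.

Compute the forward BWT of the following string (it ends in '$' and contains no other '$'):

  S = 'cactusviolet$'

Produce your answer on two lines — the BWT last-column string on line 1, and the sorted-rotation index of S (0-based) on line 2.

Answer: tc$alvoiuects
2

Derivation:
All 13 rotations (rotation i = S[i:]+S[:i]):
  rot[0] = cactusviolet$
  rot[1] = actusviolet$c
  rot[2] = ctusviolet$ca
  rot[3] = tusviolet$cac
  rot[4] = usviolet$cact
  rot[5] = sviolet$cactu
  rot[6] = violet$cactus
  rot[7] = iolet$cactusv
  rot[8] = olet$cactusvi
  rot[9] = let$cactusvio
  rot[10] = et$cactusviol
  rot[11] = t$cactusviole
  rot[12] = $cactusviolet
Sorted (with $ < everything):
  sorted[0] = $cactusviolet  (last char: 't')
  sorted[1] = actusviolet$c  (last char: 'c')
  sorted[2] = cactusviolet$  (last char: '$')
  sorted[3] = ctusviolet$ca  (last char: 'a')
  sorted[4] = et$cactusviol  (last char: 'l')
  sorted[5] = iolet$cactusv  (last char: 'v')
  sorted[6] = let$cactusvio  (last char: 'o')
  sorted[7] = olet$cactusvi  (last char: 'i')
  sorted[8] = sviolet$cactu  (last char: 'u')
  sorted[9] = t$cactusviole  (last char: 'e')
  sorted[10] = tusviolet$cac  (last char: 'c')
  sorted[11] = usviolet$cact  (last char: 't')
  sorted[12] = violet$cactus  (last char: 's')
Last column: tc$alvoiuects
Original string S is at sorted index 2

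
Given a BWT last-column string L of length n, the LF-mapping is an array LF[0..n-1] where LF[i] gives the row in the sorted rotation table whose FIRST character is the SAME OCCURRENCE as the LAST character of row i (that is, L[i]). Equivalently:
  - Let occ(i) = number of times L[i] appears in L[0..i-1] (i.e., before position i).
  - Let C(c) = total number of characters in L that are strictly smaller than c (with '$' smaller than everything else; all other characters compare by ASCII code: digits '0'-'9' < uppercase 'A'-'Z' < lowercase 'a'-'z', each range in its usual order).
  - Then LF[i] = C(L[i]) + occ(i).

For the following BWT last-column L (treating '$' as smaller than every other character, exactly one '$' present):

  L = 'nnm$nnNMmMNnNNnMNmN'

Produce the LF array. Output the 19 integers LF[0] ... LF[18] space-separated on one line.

Char counts: '$':1, 'M':3, 'N':6, 'm':3, 'n':6
C (first-col start): C('$')=0, C('M')=1, C('N')=4, C('m')=10, C('n')=13
L[0]='n': occ=0, LF[0]=C('n')+0=13+0=13
L[1]='n': occ=1, LF[1]=C('n')+1=13+1=14
L[2]='m': occ=0, LF[2]=C('m')+0=10+0=10
L[3]='$': occ=0, LF[3]=C('$')+0=0+0=0
L[4]='n': occ=2, LF[4]=C('n')+2=13+2=15
L[5]='n': occ=3, LF[5]=C('n')+3=13+3=16
L[6]='N': occ=0, LF[6]=C('N')+0=4+0=4
L[7]='M': occ=0, LF[7]=C('M')+0=1+0=1
L[8]='m': occ=1, LF[8]=C('m')+1=10+1=11
L[9]='M': occ=1, LF[9]=C('M')+1=1+1=2
L[10]='N': occ=1, LF[10]=C('N')+1=4+1=5
L[11]='n': occ=4, LF[11]=C('n')+4=13+4=17
L[12]='N': occ=2, LF[12]=C('N')+2=4+2=6
L[13]='N': occ=3, LF[13]=C('N')+3=4+3=7
L[14]='n': occ=5, LF[14]=C('n')+5=13+5=18
L[15]='M': occ=2, LF[15]=C('M')+2=1+2=3
L[16]='N': occ=4, LF[16]=C('N')+4=4+4=8
L[17]='m': occ=2, LF[17]=C('m')+2=10+2=12
L[18]='N': occ=5, LF[18]=C('N')+5=4+5=9

Answer: 13 14 10 0 15 16 4 1 11 2 5 17 6 7 18 3 8 12 9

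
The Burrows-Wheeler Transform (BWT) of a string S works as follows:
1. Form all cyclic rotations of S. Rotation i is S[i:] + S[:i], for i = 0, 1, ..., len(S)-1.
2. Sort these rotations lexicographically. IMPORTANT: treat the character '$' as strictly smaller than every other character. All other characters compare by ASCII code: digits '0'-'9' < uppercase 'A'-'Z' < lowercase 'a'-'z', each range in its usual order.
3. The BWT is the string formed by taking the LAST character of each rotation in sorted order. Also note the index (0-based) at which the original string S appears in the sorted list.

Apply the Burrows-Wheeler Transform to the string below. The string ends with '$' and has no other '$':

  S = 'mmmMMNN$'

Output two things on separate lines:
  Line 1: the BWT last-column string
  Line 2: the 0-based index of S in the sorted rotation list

All 8 rotations (rotation i = S[i:]+S[:i]):
  rot[0] = mmmMMNN$
  rot[1] = mmMMNN$m
  rot[2] = mMMNN$mm
  rot[3] = MMNN$mmm
  rot[4] = MNN$mmmM
  rot[5] = NN$mmmMM
  rot[6] = N$mmmMMN
  rot[7] = $mmmMMNN
Sorted (with $ < everything):
  sorted[0] = $mmmMMNN  (last char: 'N')
  sorted[1] = MMNN$mmm  (last char: 'm')
  sorted[2] = MNN$mmmM  (last char: 'M')
  sorted[3] = N$mmmMMN  (last char: 'N')
  sorted[4] = NN$mmmMM  (last char: 'M')
  sorted[5] = mMMNN$mm  (last char: 'm')
  sorted[6] = mmMMNN$m  (last char: 'm')
  sorted[7] = mmmMMNN$  (last char: '$')
Last column: NmMNMmm$
Original string S is at sorted index 7

Answer: NmMNMmm$
7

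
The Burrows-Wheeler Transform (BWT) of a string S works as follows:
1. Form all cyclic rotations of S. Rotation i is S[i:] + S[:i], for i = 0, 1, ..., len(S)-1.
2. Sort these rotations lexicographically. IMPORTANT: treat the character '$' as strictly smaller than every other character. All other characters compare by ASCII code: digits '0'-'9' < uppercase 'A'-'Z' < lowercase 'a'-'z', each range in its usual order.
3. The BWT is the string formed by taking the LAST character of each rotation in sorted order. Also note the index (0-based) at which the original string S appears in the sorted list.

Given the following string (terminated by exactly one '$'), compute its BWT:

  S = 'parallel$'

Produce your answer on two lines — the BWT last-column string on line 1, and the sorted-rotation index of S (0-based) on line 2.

All 9 rotations (rotation i = S[i:]+S[:i]):
  rot[0] = parallel$
  rot[1] = arallel$p
  rot[2] = rallel$pa
  rot[3] = allel$par
  rot[4] = llel$para
  rot[5] = lel$paral
  rot[6] = el$parall
  rot[7] = l$paralle
  rot[8] = $parallel
Sorted (with $ < everything):
  sorted[0] = $parallel  (last char: 'l')
  sorted[1] = allel$par  (last char: 'r')
  sorted[2] = arallel$p  (last char: 'p')
  sorted[3] = el$parall  (last char: 'l')
  sorted[4] = l$paralle  (last char: 'e')
  sorted[5] = lel$paral  (last char: 'l')
  sorted[6] = llel$para  (last char: 'a')
  sorted[7] = parallel$  (last char: '$')
  sorted[8] = rallel$pa  (last char: 'a')
Last column: lrplela$a
Original string S is at sorted index 7

Answer: lrplela$a
7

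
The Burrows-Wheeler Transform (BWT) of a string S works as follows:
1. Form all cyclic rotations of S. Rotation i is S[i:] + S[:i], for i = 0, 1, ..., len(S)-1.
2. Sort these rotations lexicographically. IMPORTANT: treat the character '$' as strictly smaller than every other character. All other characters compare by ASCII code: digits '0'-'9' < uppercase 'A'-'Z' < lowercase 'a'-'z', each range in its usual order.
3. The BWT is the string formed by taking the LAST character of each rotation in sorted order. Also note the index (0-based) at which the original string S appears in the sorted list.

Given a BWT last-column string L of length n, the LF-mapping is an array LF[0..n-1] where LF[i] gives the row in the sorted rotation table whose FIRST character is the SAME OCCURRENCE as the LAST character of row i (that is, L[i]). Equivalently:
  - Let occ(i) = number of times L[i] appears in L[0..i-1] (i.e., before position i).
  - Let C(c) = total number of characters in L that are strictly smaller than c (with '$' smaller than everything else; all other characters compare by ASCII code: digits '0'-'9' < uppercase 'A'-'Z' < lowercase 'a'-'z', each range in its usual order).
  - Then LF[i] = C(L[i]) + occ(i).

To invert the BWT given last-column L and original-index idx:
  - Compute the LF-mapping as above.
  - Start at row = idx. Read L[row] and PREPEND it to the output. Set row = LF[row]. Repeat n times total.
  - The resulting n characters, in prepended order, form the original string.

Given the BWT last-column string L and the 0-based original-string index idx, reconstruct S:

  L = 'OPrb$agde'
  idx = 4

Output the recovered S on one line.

LF mapping: 1 2 8 4 0 3 7 5 6
Walk LF starting at row 4, prepending L[row]:
  step 1: row=4, L[4]='$', prepend. Next row=LF[4]=0
  step 2: row=0, L[0]='O', prepend. Next row=LF[0]=1
  step 3: row=1, L[1]='P', prepend. Next row=LF[1]=2
  step 4: row=2, L[2]='r', prepend. Next row=LF[2]=8
  step 5: row=8, L[8]='e', prepend. Next row=LF[8]=6
  step 6: row=6, L[6]='g', prepend. Next row=LF[6]=7
  step 7: row=7, L[7]='d', prepend. Next row=LF[7]=5
  step 8: row=5, L[5]='a', prepend. Next row=LF[5]=3
  step 9: row=3, L[3]='b', prepend. Next row=LF[3]=4
Reversed output: badgerPO$

Answer: badgerPO$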